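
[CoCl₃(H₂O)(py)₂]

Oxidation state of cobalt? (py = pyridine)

+3

No counter-ion: the bracketed complex is neutral.
Ligand charges: 2×py neutral; 1×H2O neutral; 3×Cl = -3; sum -3.
Co + (-3) = 0 ⇒ Co is +3.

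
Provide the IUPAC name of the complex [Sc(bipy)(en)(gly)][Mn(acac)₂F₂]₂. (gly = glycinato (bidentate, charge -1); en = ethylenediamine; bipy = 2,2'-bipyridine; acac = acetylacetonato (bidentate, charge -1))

(2,2'-bipyridine)(ethylenediamine)(glycinato)scandium(III) bis(acetylacetonato)difluoromanganate(III)

Both ions are complex: the cation is named first with the plain metal name, the anion second with the -ate form; each ion's ligands are alphabetised independently.
Scandium is always +3 in its complexes; the cation's ligand charges sum to -1, so the complex cation is 2+.
With 2 anions per cation, each anion must be 2/2 = 1−.
Anion: ligand charges sum to -4; for the ion to be 1−, Mn = +3.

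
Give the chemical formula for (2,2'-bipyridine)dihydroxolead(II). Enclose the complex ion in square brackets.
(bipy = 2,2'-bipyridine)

Ligands: 2 hydroxo (OH, -1), 1 2,2'-bipyridine (bipy, neutral). Ligand charge sum = -2.
With Pb in oxidation state +2, the complex ion is [Pb...].

[Pb(bipy)(OH)2]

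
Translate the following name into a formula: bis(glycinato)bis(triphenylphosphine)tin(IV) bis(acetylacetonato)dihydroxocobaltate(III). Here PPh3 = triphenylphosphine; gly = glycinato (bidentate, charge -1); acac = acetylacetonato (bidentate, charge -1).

[Sn(gly)2(PPh3)2][Co(acac)2(OH)2]2

Cation [Sn…]: ligand charges -2, Sn(IV) ⇒ ion charge 2+.
Anion [Co…]: ligand charges -4, Co(III) ⇒ ion charge 1−.
One 2+ cation requires 2 of the 1− anion.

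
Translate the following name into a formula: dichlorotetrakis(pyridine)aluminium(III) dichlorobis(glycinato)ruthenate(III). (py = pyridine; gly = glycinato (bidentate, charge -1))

[AlCl2(py)4][RuCl2(gly)2]

Cation [Al…]: ligand charges -2, Al(III) ⇒ ion charge 1+.
Anion [Ru…]: ligand charges -4, Ru(III) ⇒ ion charge 1−.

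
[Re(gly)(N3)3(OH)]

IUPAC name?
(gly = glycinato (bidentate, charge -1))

triazido(glycinato)hydroxorhenium(V)

There is no counter-ion, so the complex is neutral overall.
Ligand charges: 1×glycinato (-1 each), 3×azido (-1 each), 1×hydroxo (-1 each); total -5. So Re + (-5) = 0, giving Re = +5.
Ligands are named alphabetically: azido before glycinato before hydroxo.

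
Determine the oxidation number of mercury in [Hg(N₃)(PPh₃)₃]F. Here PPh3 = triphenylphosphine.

+2

1 fluoride outside the brackets (-1 each) → the complex ion is 1+.
Ligand charges: 3×PPh3 neutral; 1×N3 = -1; sum -1.
Hg + (-1) = 1+ ⇒ Hg is +2.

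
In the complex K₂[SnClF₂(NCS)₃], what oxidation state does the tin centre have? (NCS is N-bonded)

2 potassium outside the brackets (+1 each) → the complex ion is 2−.
Ligand charges: 1×Cl = -1; 2×F = -2; 3×NCS = -3; sum -6.
Sn + (-6) = 2− ⇒ Sn is +4.

+4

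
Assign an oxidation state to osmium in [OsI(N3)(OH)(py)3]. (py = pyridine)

No counter-ion: the bracketed complex is neutral.
Ligand charges: 1×I = -1; 1×OH = -1; 3×py neutral; 1×N3 = -1; sum -3.
Os + (-3) = 0 ⇒ Os is +3.

+3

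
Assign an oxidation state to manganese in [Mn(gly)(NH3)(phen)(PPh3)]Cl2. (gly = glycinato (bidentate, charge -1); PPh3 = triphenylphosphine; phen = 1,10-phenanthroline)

2 chloride outside the brackets (-1 each) → the complex ion is 2+.
Ligand charges: 1×gly = -1; 1×PPh3 neutral; 1×NH3 neutral; 1×phen neutral; sum -1.
Mn + (-1) = 2+ ⇒ Mn is +3.

+3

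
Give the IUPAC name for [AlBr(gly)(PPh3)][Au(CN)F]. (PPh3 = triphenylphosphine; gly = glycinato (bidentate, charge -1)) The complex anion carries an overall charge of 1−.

Both ions are complex: the cation is named first with the plain metal name, the anion second with the -ate form; each ion's ligands are alphabetised independently.
The complex anion is given as 1−; its ligand charges sum to -2, so Au = +1.
A 1:1 salt means the cation carries the equal and opposite charge, 1+.
Cation: ligand charges sum to -2; for the ion to be 1+, Al = +3.

bromo(glycinato)(triphenylphosphine)aluminium(III) cyanofluoroaurate(I)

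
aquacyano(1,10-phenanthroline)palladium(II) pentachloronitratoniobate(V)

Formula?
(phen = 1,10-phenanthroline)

[Pd(CN)(H2O)(phen)][NbCl5(NO3)]

Cation [Pd…]: ligand charges -1, Pd(II) ⇒ ion charge 1+.
Anion [Nb…]: ligand charges -6, Nb(V) ⇒ ion charge 1−.
One 1+ cation balances one 1− anion.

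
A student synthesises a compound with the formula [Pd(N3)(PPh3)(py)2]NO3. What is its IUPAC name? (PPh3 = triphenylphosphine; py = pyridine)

azidobis(pyridine)(triphenylphosphine)palladium(II) nitrate

The 1 nitrate counter-ion carries a total charge of -1, so each complex ion is 1+.
Ligand charges: 1×azido (-1 each), 1×triphenylphosphine (neutral), 2×pyridine (neutral); total -1. So Pd + (-1) = 1+, giving Pd = +2.
Ligands are named alphabetically: azido before pyridine before triphenylphosphine.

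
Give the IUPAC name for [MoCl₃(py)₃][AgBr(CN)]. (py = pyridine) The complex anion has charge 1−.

trichlorotris(pyridine)molybdenum(IV) bromocyanoargentate(I)

Both ions are complex: the cation is named first with the plain metal name, the anion second with the -ate form; each ion's ligands are alphabetised independently.
The complex anion is given as 1−; its ligand charges sum to -2, so Ag = +1.
A 1:1 salt means the cation carries the equal and opposite charge, 1+.
Cation: ligand charges sum to -3; for the ion to be 1+, Mo = +4.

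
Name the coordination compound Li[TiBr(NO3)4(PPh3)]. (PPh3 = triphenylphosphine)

lithium bromotetranitrato(triphenylphosphine)titanate(IV)

The 1 lithium counter-ion carries a total charge of +1, so each complex ion is 1−.
Ligand charges: 4×nitrato (-1 each), 1×triphenylphosphine (neutral), 1×bromo (-1 each); total -5. So Ti + (-5) = 1−, giving Ti = +4.
The complex ion is anionic, so titanium takes the -ate form titanate(IV).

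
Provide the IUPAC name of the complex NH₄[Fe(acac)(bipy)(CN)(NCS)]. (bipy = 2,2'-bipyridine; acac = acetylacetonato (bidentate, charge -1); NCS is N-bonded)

ammonium (acetylacetonato)(2,2'-bipyridine)cyanoisothiocyanatoferrate(II)

The 1 ammonium counter-ion carries a total charge of +1, so each complex ion is 1−.
Ligand charges: 1×2,2'-bipyridine (neutral), 1×acetylacetonato (-1 each), 1×isothiocyanato (-1 each), 1×cyano (-1 each); total -3. So Fe + (-3) = 1−, giving Fe = +2.
The complex ion is anionic, so iron takes the -ate form ferrate(II).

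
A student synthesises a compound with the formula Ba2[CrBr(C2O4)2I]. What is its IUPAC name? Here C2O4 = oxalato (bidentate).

The 2 barium counter-ions carry a total charge of +4, so each complex ion is 4−.
Ligand charges: 1×iodo (-1 each), 1×bromo (-1 each), 2×oxalato (-2 each); total -6. So Cr + (-6) = 4−, giving Cr = +2.
Ligands are named alphabetically: bromo before iodo before oxalato.
The complex ion is anionic, so chromium takes the -ate form chromate(II).

barium bromoiododioxalatochromate(II)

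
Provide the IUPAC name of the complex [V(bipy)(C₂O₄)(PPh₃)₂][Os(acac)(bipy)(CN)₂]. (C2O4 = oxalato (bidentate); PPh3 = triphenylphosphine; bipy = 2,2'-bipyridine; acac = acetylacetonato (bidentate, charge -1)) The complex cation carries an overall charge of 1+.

Both ions are complex: the cation is named first with the plain metal name, the anion second with the -ate form; each ion's ligands are alphabetised independently.
The complex cation is given as 1+; its ligand charges sum to -2, so V = +3.
A 1:1 salt means the anion carries the equal and opposite charge, 1−.
Anion: ligand charges sum to -3; for the ion to be 1−, Os = +2.

(2,2'-bipyridine)oxalatobis(triphenylphosphine)vanadium(III) (acetylacetonato)(2,2'-bipyridine)dicyanoosmate(II)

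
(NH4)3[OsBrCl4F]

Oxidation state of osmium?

3 ammonium outside the brackets (+1 each) → the complex ion is 3−.
Ligand charges: 1×F = -1; 1×Br = -1; 4×Cl = -4; sum -6.
Os + (-6) = 3− ⇒ Os is +3.

+3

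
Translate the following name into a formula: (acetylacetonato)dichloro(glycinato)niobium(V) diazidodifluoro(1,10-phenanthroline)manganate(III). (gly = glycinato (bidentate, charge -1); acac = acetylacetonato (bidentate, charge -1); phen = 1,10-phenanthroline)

[Nb(acac)Cl2(gly)][MnF2(N3)2(phen)]

Cation [Nb…]: ligand charges -4, Nb(V) ⇒ ion charge 1+.
Anion [Mn…]: ligand charges -4, Mn(III) ⇒ ion charge 1−.
One 1+ cation balances one 1− anion.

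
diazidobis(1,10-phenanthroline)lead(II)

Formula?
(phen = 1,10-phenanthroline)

[Pb(N3)2(phen)2]

Ligands: 2 1,10-phenanthroline (phen, neutral), 2 azido (N3, -1). Ligand charge sum = -2.
With Pb in oxidation state +2, the complex ion is [Pb...].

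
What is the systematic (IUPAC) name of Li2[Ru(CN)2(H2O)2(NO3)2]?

The 2 lithium counter-ions carry a total charge of +2, so each complex ion is 2−.
Ligand charges: 2×cyano (-1 each), 2×nitrato (-1 each), 2×aqua (neutral); total -4. So Ru + (-4) = 2−, giving Ru = +2.
Ligands are named alphabetically: aqua before cyano before nitrato.
The complex ion is anionic, so ruthenium takes the -ate form ruthenate(II).

lithium diaquadicyanodinitratoruthenate(II)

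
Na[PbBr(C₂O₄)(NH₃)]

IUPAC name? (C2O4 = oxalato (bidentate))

sodium amminebromooxalatoplumbate(II)

The 1 sodium counter-ion carries a total charge of +1, so each complex ion is 1−.
Ligand charges: 1×bromo (-1 each), 1×oxalato (-2 each), 1×ammine (neutral); total -3. So Pb + (-3) = 1−, giving Pb = +2.
The complex ion is anionic, so lead takes the -ate form plumbate(II).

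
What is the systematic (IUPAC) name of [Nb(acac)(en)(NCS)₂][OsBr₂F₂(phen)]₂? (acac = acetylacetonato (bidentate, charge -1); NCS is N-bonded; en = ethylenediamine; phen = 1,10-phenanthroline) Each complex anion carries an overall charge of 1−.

(acetylacetonato)(ethylenediamine)diisothiocyanatoniobium(V) dibromodifluoro(1,10-phenanthroline)osmate(III)

Both ions are complex: the cation is named first with the plain metal name, the anion second with the -ate form; each ion's ligands are alphabetised independently.
The complex anion is given as 1−; its ligand charges sum to -4, so Os = +3.
With 2 anions per cation, the cation must be 2×1 = 2+.
Cation: ligand charges sum to -3; for the ion to be 2+, Nb = +5.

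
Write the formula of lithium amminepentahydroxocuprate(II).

Ligands: 1 ammine (NH3, neutral), 5 hydroxo (OH, -1). Ligand charge sum = -5.
Charge balance with lithium (+1) requires 1 complex ion per 3 lithium.

Li3[Cu(NH3)(OH)5]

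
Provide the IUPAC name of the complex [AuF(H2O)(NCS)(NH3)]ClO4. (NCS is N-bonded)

The 1 perchlorate counter-ion carries a total charge of -1, so each complex ion is 1+.
Ligand charges: 1×aqua (neutral), 1×fluoro (-1 each), 1×isothiocyanato (-1 each), 1×ammine (neutral); total -2. So Au + (-2) = 1+, giving Au = +3.
Ligands are named alphabetically: ammine before aqua before fluoro before isothiocyanato.

ammineaquafluoroisothiocyanatogold(III) perchlorate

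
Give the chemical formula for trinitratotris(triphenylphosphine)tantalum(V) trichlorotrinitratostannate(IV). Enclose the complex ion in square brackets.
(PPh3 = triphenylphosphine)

[Ta(NO3)3(PPh3)3][SnCl3(NO3)3]

Cation [Ta…]: ligand charges -3, Ta(V) ⇒ ion charge 2+.
Anion [Sn…]: ligand charges -6, Sn(IV) ⇒ ion charge 2−.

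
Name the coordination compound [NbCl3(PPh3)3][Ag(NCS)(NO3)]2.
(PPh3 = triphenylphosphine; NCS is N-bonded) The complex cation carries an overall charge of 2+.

The complex cation is given as 2+; its ligand charges sum to -3, so Nb = +5.
With 2 anions per cation, each anion must be 2/2 = 1−.
Anion: ligand charges sum to -2; for the ion to be 1−, Ag = +1.

trichlorotris(triphenylphosphine)niobium(V) isothiocyanatonitratoargentate(I)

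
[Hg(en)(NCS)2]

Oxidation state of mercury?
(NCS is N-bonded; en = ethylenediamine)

No counter-ion: the bracketed complex is neutral.
Ligand charges: 2×NCS = -2; 1×en neutral; sum -2.
Hg + (-2) = 0 ⇒ Hg is +2.

+2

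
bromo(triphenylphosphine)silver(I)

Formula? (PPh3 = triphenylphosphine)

[AgBr(PPh3)]

Ligands: 1 triphenylphosphine (PPh3, neutral), 1 bromo (Br, -1). Ligand charge sum = -1.
With Ag in oxidation state +1, the complex ion is [Ag...].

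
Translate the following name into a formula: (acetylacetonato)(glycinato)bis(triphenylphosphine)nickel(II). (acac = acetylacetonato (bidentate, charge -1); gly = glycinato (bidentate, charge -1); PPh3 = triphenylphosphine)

[Ni(acac)(gly)(PPh3)2]

Ligands: 1 acetylacetonato (acac, -1), 1 glycinato (gly, -1), 2 triphenylphosphine (PPh3, neutral). Ligand charge sum = -2.
With Ni in oxidation state +2, the complex ion is [Ni...].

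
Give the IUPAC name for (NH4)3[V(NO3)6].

ammonium hexanitratovanadate(III)

The 3 ammonium counter-ions carry a total charge of +3, so each complex ion is 3−.
Ligand charges: 6×nitrato (-1 each); total -6. So V + (-6) = 3−, giving V = +3.
The complex ion is anionic, so vanadium takes the -ate form vanadate(III).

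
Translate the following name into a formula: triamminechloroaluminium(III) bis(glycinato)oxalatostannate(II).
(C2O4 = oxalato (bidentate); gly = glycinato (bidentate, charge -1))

[AlCl(NH3)3][Sn(C2O4)(gly)2]

Cation [Al…]: ligand charges -1, Al(III) ⇒ ion charge 2+.
Anion [Sn…]: ligand charges -4, Sn(II) ⇒ ion charge 2−.
One 2+ cation balances one 2− anion.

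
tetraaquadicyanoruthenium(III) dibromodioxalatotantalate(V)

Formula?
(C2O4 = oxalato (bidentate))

[Ru(CN)2(H2O)4][TaBr2(C2O4)2]

Cation [Ru…]: ligand charges -2, Ru(III) ⇒ ion charge 1+.
Anion [Ta…]: ligand charges -6, Ta(V) ⇒ ion charge 1−.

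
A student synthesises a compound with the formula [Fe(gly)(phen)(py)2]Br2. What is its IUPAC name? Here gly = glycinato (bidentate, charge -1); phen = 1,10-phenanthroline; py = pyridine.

(glycinato)(1,10-phenanthroline)bis(pyridine)iron(III) bromide

The 2 bromide counter-ions carry a total charge of -2, so each complex ion is 2+.
Ligand charges: 1×glycinato (-1 each), 1×1,10-phenanthroline (neutral), 2×pyridine (neutral); total -1. So Fe + (-1) = 2+, giving Fe = +3.
Ligands are named alphabetically: glycinato before phenanthroline before pyridine.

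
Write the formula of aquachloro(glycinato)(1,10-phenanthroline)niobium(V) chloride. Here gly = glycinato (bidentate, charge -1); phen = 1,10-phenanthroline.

[NbCl(gly)(H2O)(phen)]Cl3

Ligands: 1 glycinato (gly, -1), 1 1,10-phenanthroline (phen, neutral), 1 aqua (H2O, neutral), 1 chloro (Cl, -1). Ligand charge sum = -2.
With Nb in oxidation state +5, the complex ion is [Nb...]^3+.
Charge balance with chloride (-1) requires 1 complex ion per 3 chloride.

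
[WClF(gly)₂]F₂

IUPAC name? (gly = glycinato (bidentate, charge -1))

The 2 fluoride counter-ions carry a total charge of -2, so each complex ion is 2+.
Ligand charges: 1×fluoro (-1 each), 1×chloro (-1 each), 2×glycinato (-1 each); total -4. So W + (-4) = 2+, giving W = +6.
Ligands are named alphabetically: chloro before fluoro before glycinato.

chlorofluorobis(glycinato)tungsten(VI) fluoride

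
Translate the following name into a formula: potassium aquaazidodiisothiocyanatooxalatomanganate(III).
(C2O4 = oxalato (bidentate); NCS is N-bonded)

Ligands: 1 oxalato (C2O4, -2), 1 aqua (H2O, neutral), 2 isothiocyanato (NCS, -1), 1 azido (N3, -1). Ligand charge sum = -5.
With Mn in oxidation state +3, the complex ion is [Mn...]^2−.
Charge balance with potassium (+1) requires 1 complex ion per 2 potassium.

K2[Mn(C2O4)(H2O)(N3)(NCS)2]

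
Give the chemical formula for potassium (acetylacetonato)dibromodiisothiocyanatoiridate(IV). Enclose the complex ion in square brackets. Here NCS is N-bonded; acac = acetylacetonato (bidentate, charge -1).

K[Ir(acac)Br2(NCS)2]

Ligands: 2 bromo (Br, -1), 2 isothiocyanato (NCS, -1), 1 acetylacetonato (acac, -1). Ligand charge sum = -5.
With Ir in oxidation state +4, the complex ion is [Ir...]^1−.
Charge balance with potassium (+1) requires 1 complex ion per 1 potassium.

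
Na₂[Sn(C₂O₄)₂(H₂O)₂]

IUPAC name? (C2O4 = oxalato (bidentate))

sodium diaquadioxalatostannate(II)

The 2 sodium counter-ions carry a total charge of +2, so each complex ion is 2−.
Ligand charges: 2×aqua (neutral), 2×oxalato (-2 each); total -4. So Sn + (-4) = 2−, giving Sn = +2.
Ligands are named alphabetically: aqua before oxalato.
The complex ion is anionic, so tin takes the -ate form stannate(II).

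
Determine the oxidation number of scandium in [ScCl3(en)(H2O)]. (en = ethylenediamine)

No counter-ion: the bracketed complex is neutral.
Ligand charges: 3×Cl = -3; 1×en neutral; 1×H2O neutral; sum -3.
Sc + (-3) = 0 ⇒ Sc is +3.

+3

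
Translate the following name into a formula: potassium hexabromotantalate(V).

Ligands: 6 bromo (Br, -1). Ligand charge sum = -6.
Charge balance with potassium (+1) requires 1 complex ion per 1 potassium.

K[TaBr6]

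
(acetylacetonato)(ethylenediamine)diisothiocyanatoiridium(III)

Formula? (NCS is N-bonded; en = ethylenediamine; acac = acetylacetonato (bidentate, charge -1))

[Ir(acac)(en)(NCS)2]

Ligands: 2 isothiocyanato (NCS, -1), 1 ethylenediamine (en, neutral), 1 acetylacetonato (acac, -1). Ligand charge sum = -3.
With Ir in oxidation state +3, the complex ion is [Ir...].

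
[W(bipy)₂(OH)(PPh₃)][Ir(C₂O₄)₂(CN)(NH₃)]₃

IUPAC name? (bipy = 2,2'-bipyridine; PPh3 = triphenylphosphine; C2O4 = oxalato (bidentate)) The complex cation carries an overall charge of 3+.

bis(2,2'-bipyridine)hydroxo(triphenylphosphine)tungsten(IV) amminecyanodioxalatoiridate(IV)

The complex cation is given as 3+; its ligand charges sum to -1, so W = +4.
With 3 anions per cation, each anion must be 3/3 = 1−.
Anion: ligand charges sum to -5; for the ion to be 1−, Ir = +4.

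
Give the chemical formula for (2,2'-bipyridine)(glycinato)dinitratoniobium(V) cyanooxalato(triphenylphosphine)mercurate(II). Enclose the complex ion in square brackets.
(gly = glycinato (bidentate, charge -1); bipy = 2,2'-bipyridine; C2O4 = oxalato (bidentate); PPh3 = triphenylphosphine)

[Nb(bipy)(gly)(NO3)2][Hg(C2O4)(CN)(PPh3)]2

Cation [Nb…]: ligand charges -3, Nb(V) ⇒ ion charge 2+.
Anion [Hg…]: ligand charges -3, Hg(II) ⇒ ion charge 1−.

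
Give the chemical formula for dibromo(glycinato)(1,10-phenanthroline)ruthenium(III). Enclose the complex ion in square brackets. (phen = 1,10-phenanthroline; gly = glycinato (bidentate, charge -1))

Ligands: 2 bromo (Br, -1), 1 1,10-phenanthroline (phen, neutral), 1 glycinato (gly, -1). Ligand charge sum = -3.
With Ru in oxidation state +3, the complex ion is [Ru...].

[RuBr2(gly)(phen)]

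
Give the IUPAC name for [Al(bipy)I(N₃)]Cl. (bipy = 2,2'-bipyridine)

azido(2,2'-bipyridine)iodoaluminium(III) chloride

The 1 chloride counter-ion carries a total charge of -1, so each complex ion is 1+.
Ligand charges: 1×iodo (-1 each), 1×azido (-1 each), 1×2,2'-bipyridine (neutral); total -2. So Al + (-2) = 1+, giving Al = +3.
Ligands are named alphabetically: azido before bipyridine before iodo.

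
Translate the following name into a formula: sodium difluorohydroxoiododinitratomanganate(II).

Ligands: 2 fluoro (F, -1), 2 nitrato (NO3, -1), 1 iodo (I, -1), 1 hydroxo (OH, -1). Ligand charge sum = -6.
With Mn in oxidation state +2, the complex ion is [Mn...]^4−.
Charge balance with sodium (+1) requires 1 complex ion per 4 sodium.

Na4[MnF2I(NO3)2(OH)]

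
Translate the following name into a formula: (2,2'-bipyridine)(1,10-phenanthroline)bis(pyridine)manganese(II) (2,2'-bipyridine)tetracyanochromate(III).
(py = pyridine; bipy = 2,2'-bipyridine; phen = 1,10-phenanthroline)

Cation [Mn…]: ligand charges 0, Mn(II) ⇒ ion charge 2+.
Anion [Cr…]: ligand charges -4, Cr(III) ⇒ ion charge 1−.

[Mn(bipy)(phen)(py)2][Cr(bipy)(CN)4]2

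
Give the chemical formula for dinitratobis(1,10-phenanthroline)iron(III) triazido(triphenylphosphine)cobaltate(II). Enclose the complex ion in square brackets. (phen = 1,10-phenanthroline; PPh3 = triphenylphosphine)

[Fe(NO3)2(phen)2][Co(N3)3(PPh3)]

Cation [Fe…]: ligand charges -2, Fe(III) ⇒ ion charge 1+.
Anion [Co…]: ligand charges -3, Co(II) ⇒ ion charge 1−.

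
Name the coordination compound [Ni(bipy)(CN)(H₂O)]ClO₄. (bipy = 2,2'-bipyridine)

The 1 perchlorate counter-ion carries a total charge of -1, so each complex ion is 1+.
Ligand charges: 1×aqua (neutral), 1×cyano (-1 each), 1×2,2'-bipyridine (neutral); total -1. So Ni + (-1) = 1+, giving Ni = +2.
Ligands are named alphabetically: aqua before bipyridine before cyano.

aqua(2,2'-bipyridine)cyanonickel(II) perchlorate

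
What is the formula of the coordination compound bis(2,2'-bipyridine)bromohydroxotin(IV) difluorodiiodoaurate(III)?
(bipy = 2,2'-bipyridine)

[Sn(bipy)2Br(OH)][AuF2I2]2

Cation [Sn…]: ligand charges -2, Sn(IV) ⇒ ion charge 2+.
Anion [Au…]: ligand charges -4, Au(III) ⇒ ion charge 1−.
One 2+ cation requires 2 of the 1− anion.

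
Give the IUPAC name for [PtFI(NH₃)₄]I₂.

The 2 iodide counter-ions carry a total charge of -2, so each complex ion is 2+.
Ligand charges: 1×fluoro (-1 each), 4×ammine (neutral), 1×iodo (-1 each); total -2. So Pt + (-2) = 2+, giving Pt = +4.
Ligands are named alphabetically: ammine before fluoro before iodo.

tetraamminefluoroiodoplatinum(IV) iodide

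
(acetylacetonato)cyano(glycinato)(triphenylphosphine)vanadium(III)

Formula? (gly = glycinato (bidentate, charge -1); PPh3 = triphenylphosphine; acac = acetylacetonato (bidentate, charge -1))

[V(acac)(CN)(gly)(PPh3)]

Ligands: 1 glycinato (gly, -1), 1 triphenylphosphine (PPh3, neutral), 1 acetylacetonato (acac, -1), 1 cyano (CN, -1). Ligand charge sum = -3.
With V in oxidation state +3, the complex ion is [V...].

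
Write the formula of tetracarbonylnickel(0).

[Ni(CO)4]

Ligands: 4 carbonyl (CO, neutral). Ligand charge sum = 0.
With Ni in oxidation state 0, the complex ion is [Ni...].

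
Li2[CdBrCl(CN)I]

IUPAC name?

lithium bromochlorocyanoiodocadmate(II)

The 2 lithium counter-ions carry a total charge of +2, so each complex ion is 2−.
Ligand charges: 1×iodo (-1 each), 1×chloro (-1 each), 1×cyano (-1 each), 1×bromo (-1 each); total -4. So Cd + (-4) = 2−, giving Cd = +2.
Ligands are named alphabetically: bromo before chloro before cyano before iodo.
The complex ion is anionic, so cadmium takes the -ate form cadmate(II).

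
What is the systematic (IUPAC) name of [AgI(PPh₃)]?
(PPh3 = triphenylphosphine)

iodo(triphenylphosphine)silver(I)

There is no counter-ion, so the complex is neutral overall.
Ligand charges: 1×iodo (-1 each), 1×triphenylphosphine (neutral); total -1. So Ag + (-1) = 0, giving Ag = +1.
Ligands are named alphabetically: iodo before triphenylphosphine.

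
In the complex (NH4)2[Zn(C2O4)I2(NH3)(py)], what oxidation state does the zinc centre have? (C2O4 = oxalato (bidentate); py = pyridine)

+2

2 ammonium outside the brackets (+1 each) → the complex ion is 2−.
Ligand charges: 1×C2O4 = -2; 1×NH3 neutral; 1×py neutral; 2×I = -2; sum -4.
Zn + (-4) = 2− ⇒ Zn is +2.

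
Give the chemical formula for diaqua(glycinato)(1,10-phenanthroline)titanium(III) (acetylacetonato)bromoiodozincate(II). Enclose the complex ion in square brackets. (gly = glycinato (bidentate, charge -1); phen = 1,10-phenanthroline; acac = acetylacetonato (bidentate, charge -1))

[Ti(gly)(H2O)2(phen)][Zn(acac)BrI]2

Cation [Ti…]: ligand charges -1, Ti(III) ⇒ ion charge 2+.
Anion [Zn…]: ligand charges -3, Zn(II) ⇒ ion charge 1−.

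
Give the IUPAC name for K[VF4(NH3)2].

The 1 potassium counter-ion carries a total charge of +1, so each complex ion is 1−.
Ligand charges: 4×fluoro (-1 each), 2×ammine (neutral); total -4. So V + (-4) = 1−, giving V = +3.
Ligands are named alphabetically: ammine before fluoro.
The complex ion is anionic, so vanadium takes the -ate form vanadate(III).

potassium diamminetetrafluorovanadate(III)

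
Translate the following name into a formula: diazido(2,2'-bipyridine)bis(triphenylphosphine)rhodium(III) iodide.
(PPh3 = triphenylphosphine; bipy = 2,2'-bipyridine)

[Rh(bipy)(N3)2(PPh3)2]I

Ligands: 2 triphenylphosphine (PPh3, neutral), 1 2,2'-bipyridine (bipy, neutral), 2 azido (N3, -1). Ligand charge sum = -2.
With Rh in oxidation state +3, the complex ion is [Rh...]^1+.
Charge balance with iodide (-1) requires 1 complex ion per 1 iodide.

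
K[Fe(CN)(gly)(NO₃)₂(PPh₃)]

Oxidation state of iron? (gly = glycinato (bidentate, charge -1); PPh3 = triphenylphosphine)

1 potassium outside the brackets (+1 each) → the complex ion is 1−.
Ligand charges: 1×gly = -1; 1×CN = -1; 2×NO3 = -2; 1×PPh3 neutral; sum -4.
Fe + (-4) = 1− ⇒ Fe is +3.

+3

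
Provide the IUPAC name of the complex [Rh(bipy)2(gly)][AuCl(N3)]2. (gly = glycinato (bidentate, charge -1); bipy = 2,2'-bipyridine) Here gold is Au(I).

Au is given as +1; the anion's ligand charges sum to -2, so the complex anion is 1−.
With 2 anions per cation, the cation must be 2×1 = 2+.
Cation: ligand charges sum to -1; for the ion to be 2+, Rh = +3.

bis(2,2'-bipyridine)(glycinato)rhodium(III) azidochloroaurate(I)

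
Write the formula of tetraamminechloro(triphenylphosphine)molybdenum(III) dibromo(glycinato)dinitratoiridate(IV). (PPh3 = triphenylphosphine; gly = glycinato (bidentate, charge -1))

[MoCl(NH3)4(PPh3)][IrBr2(gly)(NO3)2]2

Cation [Mo…]: ligand charges -1, Mo(III) ⇒ ion charge 2+.
Anion [Ir…]: ligand charges -5, Ir(IV) ⇒ ion charge 1−.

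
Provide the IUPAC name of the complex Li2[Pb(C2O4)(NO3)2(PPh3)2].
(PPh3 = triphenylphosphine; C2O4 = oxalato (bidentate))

The 2 lithium counter-ions carry a total charge of +2, so each complex ion is 2−.
Ligand charges: 2×nitrato (-1 each), 2×triphenylphosphine (neutral), 1×oxalato (-2 each); total -4. So Pb + (-4) = 2−, giving Pb = +2.
Ligands are named alphabetically: nitrato before oxalato before triphenylphosphine.
The complex ion is anionic, so lead takes the -ate form plumbate(II).

lithium dinitratooxalatobis(triphenylphosphine)plumbate(II)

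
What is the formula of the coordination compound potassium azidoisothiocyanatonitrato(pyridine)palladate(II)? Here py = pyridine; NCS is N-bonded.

K[Pd(N3)(NCS)(NO3)(py)]

Ligands: 1 nitrato (NO3, -1), 1 pyridine (py, neutral), 1 isothiocyanato (NCS, -1), 1 azido (N3, -1). Ligand charge sum = -3.
Charge balance with potassium (+1) requires 1 complex ion per 1 potassium.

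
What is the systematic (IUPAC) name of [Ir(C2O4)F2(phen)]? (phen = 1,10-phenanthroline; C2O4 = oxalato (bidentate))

There is no counter-ion, so the complex is neutral overall.
Ligand charges: 1×1,10-phenanthroline (neutral), 1×oxalato (-2 each), 2×fluoro (-1 each); total -4. So Ir + (-4) = 0, giving Ir = +4.
Ligands are named alphabetically: fluoro before oxalato before phenanthroline.

difluorooxalato(1,10-phenanthroline)iridium(IV)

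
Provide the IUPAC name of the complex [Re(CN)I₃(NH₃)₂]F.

The 1 fluoride counter-ion carries a total charge of -1, so each complex ion is 1+.
Ligand charges: 2×ammine (neutral), 3×iodo (-1 each), 1×cyano (-1 each); total -4. So Re + (-4) = 1+, giving Re = +5.
Ligands are named alphabetically: ammine before cyano before iodo.

diamminecyanotriiodorhenium(V) fluoride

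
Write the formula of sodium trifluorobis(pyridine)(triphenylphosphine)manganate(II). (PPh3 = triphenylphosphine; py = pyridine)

Na[MnF3(PPh3)(py)2]

Ligands: 1 triphenylphosphine (PPh3, neutral), 3 fluoro (F, -1), 2 pyridine (py, neutral). Ligand charge sum = -3.
Charge balance with sodium (+1) requires 1 complex ion per 1 sodium.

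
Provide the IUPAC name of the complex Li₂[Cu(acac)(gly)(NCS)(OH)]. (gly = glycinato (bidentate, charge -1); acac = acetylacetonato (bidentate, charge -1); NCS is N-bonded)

The 2 lithium counter-ions carry a total charge of +2, so each complex ion is 2−.
Ligand charges: 1×glycinato (-1 each), 1×acetylacetonato (-1 each), 1×isothiocyanato (-1 each), 1×hydroxo (-1 each); total -4. So Cu + (-4) = 2−, giving Cu = +2.
Ligands are named alphabetically: acetylacetonato before glycinato before hydroxo before isothiocyanato.
The complex ion is anionic, so copper takes the -ate form cuprate(II).

lithium (acetylacetonato)(glycinato)hydroxoisothiocyanatocuprate(II)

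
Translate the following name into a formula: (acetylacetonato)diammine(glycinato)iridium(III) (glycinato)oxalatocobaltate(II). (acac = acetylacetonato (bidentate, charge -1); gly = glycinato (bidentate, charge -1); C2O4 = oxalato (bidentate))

[Ir(acac)(gly)(NH3)2][Co(C2O4)(gly)]

Cation [Ir…]: ligand charges -2, Ir(III) ⇒ ion charge 1+.
Anion [Co…]: ligand charges -3, Co(II) ⇒ ion charge 1−.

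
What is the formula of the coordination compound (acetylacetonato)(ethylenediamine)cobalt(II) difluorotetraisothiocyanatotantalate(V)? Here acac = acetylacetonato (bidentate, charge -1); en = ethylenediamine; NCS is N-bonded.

[Co(acac)(en)][TaF2(NCS)4]

Cation [Co…]: ligand charges -1, Co(II) ⇒ ion charge 1+.
Anion [Ta…]: ligand charges -6, Ta(V) ⇒ ion charge 1−.
One 1+ cation balances one 1− anion.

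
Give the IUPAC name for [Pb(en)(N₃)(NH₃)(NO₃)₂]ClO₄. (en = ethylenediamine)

The 1 perchlorate counter-ion carries a total charge of -1, so each complex ion is 1+.
Ligand charges: 1×azido (-1 each), 1×ethylenediamine (neutral), 1×ammine (neutral), 2×nitrato (-1 each); total -3. So Pb + (-3) = 1+, giving Pb = +4.
Ligands are named alphabetically: ammine before azido before ethylenediamine before nitrato.

ammineazido(ethylenediamine)dinitratolead(IV) perchlorate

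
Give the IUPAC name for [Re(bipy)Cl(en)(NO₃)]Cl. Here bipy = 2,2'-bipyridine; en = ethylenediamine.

The 1 chloride counter-ion carries a total charge of -1, so each complex ion is 1+.
Ligand charges: 1×2,2'-bipyridine (neutral), 1×chloro (-1 each), 1×nitrato (-1 each), 1×ethylenediamine (neutral); total -2. So Re + (-2) = 1+, giving Re = +3.
Ligands are named alphabetically: bipyridine before chloro before ethylenediamine before nitrato.

(2,2'-bipyridine)chloro(ethylenediamine)nitratorhenium(III) chloride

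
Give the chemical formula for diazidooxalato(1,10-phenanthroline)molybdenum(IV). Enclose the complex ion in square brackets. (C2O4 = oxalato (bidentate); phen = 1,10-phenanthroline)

[Mo(C2O4)(N3)2(phen)]

Ligands: 2 azido (N3, -1), 1 oxalato (C2O4, -2), 1 1,10-phenanthroline (phen, neutral). Ligand charge sum = -4.
With Mo in oxidation state +4, the complex ion is [Mo...].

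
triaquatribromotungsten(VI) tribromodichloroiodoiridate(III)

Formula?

Cation [W…]: ligand charges -3, W(VI) ⇒ ion charge 3+.
Anion [Ir…]: ligand charges -6, Ir(III) ⇒ ion charge 3−.
One 3+ cation balances one 3− anion.

[WBr3(H2O)3][IrBr3Cl2I]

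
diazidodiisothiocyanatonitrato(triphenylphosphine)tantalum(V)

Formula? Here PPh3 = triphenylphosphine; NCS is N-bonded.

[Ta(N3)2(NCS)2(NO3)(PPh3)]

Ligands: 2 azido (N3, -1), 1 triphenylphosphine (PPh3, neutral), 1 nitrato (NO3, -1), 2 isothiocyanato (NCS, -1). Ligand charge sum = -5.
With Ta in oxidation state +5, the complex ion is [Ta...].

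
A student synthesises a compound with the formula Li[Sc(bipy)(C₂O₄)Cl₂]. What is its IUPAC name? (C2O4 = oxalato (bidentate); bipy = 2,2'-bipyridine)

The 1 lithium counter-ion carries a total charge of +1, so each complex ion is 1−.
Ligand charges: 1×oxalato (-2 each), 1×2,2'-bipyridine (neutral), 2×chloro (-1 each); total -4. So Sc + (-4) = 1−, giving Sc = +3.
Ligands are named alphabetically: bipyridine before chloro before oxalato.
The complex ion is anionic, so scandium takes the -ate form scandate(III).

lithium (2,2'-bipyridine)dichlorooxalatoscandate(III)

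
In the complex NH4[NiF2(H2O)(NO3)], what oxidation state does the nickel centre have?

1 ammonium outside the brackets (+1 each) → the complex ion is 1−.
Ligand charges: 1×NO3 = -1; 2×F = -2; 1×H2O neutral; sum -3.
Ni + (-3) = 1− ⇒ Ni is +2.

+2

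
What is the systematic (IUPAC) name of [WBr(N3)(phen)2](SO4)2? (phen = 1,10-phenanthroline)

The 2 sulfate counter-ions carry a total charge of -4, so each complex ion is 4+.
Ligand charges: 1×azido (-1 each), 2×1,10-phenanthroline (neutral), 1×bromo (-1 each); total -2. So W + (-2) = 4+, giving W = +6.
Ligands are named alphabetically: azido before bromo before phenanthroline.

azidobromobis(1,10-phenanthroline)tungsten(VI) sulfate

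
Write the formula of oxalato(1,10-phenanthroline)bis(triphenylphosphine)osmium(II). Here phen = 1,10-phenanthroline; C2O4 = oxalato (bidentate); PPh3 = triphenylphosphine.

[Os(C2O4)(phen)(PPh3)2]

Ligands: 1 1,10-phenanthroline (phen, neutral), 1 oxalato (C2O4, -2), 2 triphenylphosphine (PPh3, neutral). Ligand charge sum = -2.
With Os in oxidation state +2, the complex ion is [Os...].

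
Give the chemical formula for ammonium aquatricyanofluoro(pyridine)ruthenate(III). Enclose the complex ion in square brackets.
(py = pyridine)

NH4[Ru(CN)3F(H2O)(py)]

Ligands: 1 pyridine (py, neutral), 1 fluoro (F, -1), 1 aqua (H2O, neutral), 3 cyano (CN, -1). Ligand charge sum = -4.
Charge balance with ammonium (+1) requires 1 complex ion per 1 ammonium.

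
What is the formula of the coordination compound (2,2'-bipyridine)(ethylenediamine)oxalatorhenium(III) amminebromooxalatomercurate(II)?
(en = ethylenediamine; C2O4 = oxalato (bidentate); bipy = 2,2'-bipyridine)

Cation [Re…]: ligand charges -2, Re(III) ⇒ ion charge 1+.
Anion [Hg…]: ligand charges -3, Hg(II) ⇒ ion charge 1−.

[Re(bipy)(C2O4)(en)][HgBr(C2O4)(NH3)]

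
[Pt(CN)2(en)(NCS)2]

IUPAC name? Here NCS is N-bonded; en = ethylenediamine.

There is no counter-ion, so the complex is neutral overall.
Ligand charges: 2×isothiocyanato (-1 each), 2×cyano (-1 each), 1×ethylenediamine (neutral); total -4. So Pt + (-4) = 0, giving Pt = +4.
Ligands are named alphabetically: cyano before ethylenediamine before isothiocyanato.

dicyano(ethylenediamine)diisothiocyanatoplatinum(IV)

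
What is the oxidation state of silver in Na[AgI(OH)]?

1 sodium outside the brackets (+1 each) → the complex ion is 1−.
Ligand charges: 1×I = -1; 1×OH = -1; sum -2.
Ag + (-2) = 1− ⇒ Ag is +1.

+1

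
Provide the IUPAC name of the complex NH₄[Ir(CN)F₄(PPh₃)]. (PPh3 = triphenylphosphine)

The 1 ammonium counter-ion carries a total charge of +1, so each complex ion is 1−.
Ligand charges: 1×cyano (-1 each), 4×fluoro (-1 each), 1×triphenylphosphine (neutral); total -5. So Ir + (-5) = 1−, giving Ir = +4.
The complex ion is anionic, so iridium takes the -ate form iridate(IV).

ammonium cyanotetrafluoro(triphenylphosphine)iridate(IV)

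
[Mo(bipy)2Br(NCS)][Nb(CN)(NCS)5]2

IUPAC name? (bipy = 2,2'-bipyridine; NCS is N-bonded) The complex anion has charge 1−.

bis(2,2'-bipyridine)bromoisothiocyanatomolybdenum(IV) cyanopentaisothiocyanatoniobate(V)

Both ions are complex: the cation is named first with the plain metal name, the anion second with the -ate form; each ion's ligands are alphabetised independently.
The complex anion is given as 1−; its ligand charges sum to -6, so Nb = +5.
With 2 anions per cation, the cation must be 2×1 = 2+.
Cation: ligand charges sum to -2; for the ion to be 2+, Mo = +4.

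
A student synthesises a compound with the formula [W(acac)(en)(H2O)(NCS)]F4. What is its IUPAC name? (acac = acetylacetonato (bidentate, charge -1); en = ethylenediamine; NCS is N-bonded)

(acetylacetonato)aqua(ethylenediamine)isothiocyanatotungsten(VI) fluoride

The 4 fluoride counter-ions carry a total charge of -4, so each complex ion is 4+.
Ligand charges: 1×aqua (neutral), 1×acetylacetonato (-1 each), 1×ethylenediamine (neutral), 1×isothiocyanato (-1 each); total -2. So W + (-2) = 4+, giving W = +6.
Ligands are named alphabetically: acetylacetonato before aqua before ethylenediamine before isothiocyanato.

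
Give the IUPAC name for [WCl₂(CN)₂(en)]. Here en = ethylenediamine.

There is no counter-ion, so the complex is neutral overall.
Ligand charges: 2×cyano (-1 each), 1×ethylenediamine (neutral), 2×chloro (-1 each); total -4. So W + (-4) = 0, giving W = +4.
Ligands are named alphabetically: chloro before cyano before ethylenediamine.

dichlorodicyano(ethylenediamine)tungsten(IV)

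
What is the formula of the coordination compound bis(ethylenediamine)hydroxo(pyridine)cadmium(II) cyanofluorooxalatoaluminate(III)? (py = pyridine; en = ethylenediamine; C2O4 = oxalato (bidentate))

[Cd(en)2(OH)(py)][Al(C2O4)(CN)F]

Cation [Cd…]: ligand charges -1, Cd(II) ⇒ ion charge 1+.
Anion [Al…]: ligand charges -4, Al(III) ⇒ ion charge 1−.
One 1+ cation balances one 1− anion.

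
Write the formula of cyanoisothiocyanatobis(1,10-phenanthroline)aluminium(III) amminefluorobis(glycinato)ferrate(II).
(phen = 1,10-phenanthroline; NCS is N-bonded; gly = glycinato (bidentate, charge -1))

[Al(CN)(NCS)(phen)2][FeF(gly)2(NH3)]

Cation [Al…]: ligand charges -2, Al(III) ⇒ ion charge 1+.
Anion [Fe…]: ligand charges -3, Fe(II) ⇒ ion charge 1−.
One 1+ cation balances one 1− anion.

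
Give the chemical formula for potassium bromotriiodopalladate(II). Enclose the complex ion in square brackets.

K2[PdBrI3]

Ligands: 3 iodo (I, -1), 1 bromo (Br, -1). Ligand charge sum = -4.
With Pd in oxidation state +2, the complex ion is [Pd...]^2−.
Charge balance with potassium (+1) requires 1 complex ion per 2 potassium.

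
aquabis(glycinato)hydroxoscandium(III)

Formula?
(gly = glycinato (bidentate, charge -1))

Ligands: 1 hydroxo (OH, -1), 2 glycinato (gly, -1), 1 aqua (H2O, neutral). Ligand charge sum = -3.
With Sc in oxidation state +3, the complex ion is [Sc...].

[Sc(gly)2(H2O)(OH)]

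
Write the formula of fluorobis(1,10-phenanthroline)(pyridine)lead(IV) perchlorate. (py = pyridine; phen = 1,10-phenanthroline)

[PbF(phen)2(py)](ClO4)3

Ligands: 1 fluoro (F, -1), 1 pyridine (py, neutral), 2 1,10-phenanthroline (phen, neutral). Ligand charge sum = -1.
With Pb in oxidation state +4, the complex ion is [Pb...]^3+.
Charge balance with perchlorate (-1) requires 1 complex ion per 3 perchlorate.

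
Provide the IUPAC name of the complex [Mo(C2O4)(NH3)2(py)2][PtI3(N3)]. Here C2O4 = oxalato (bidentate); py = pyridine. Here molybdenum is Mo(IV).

diammineoxalatobis(pyridine)molybdenum(IV) azidotriiodoplatinate(II)

Both ions are complex: the cation is named first with the plain metal name, the anion second with the -ate form; each ion's ligands are alphabetised independently.
Mo is given as +4; the cation's ligand charges sum to -2, so the complex cation is 2+.
A 1:1 salt means the anion carries the equal and opposite charge, 2−.
Anion: ligand charges sum to -4; for the ion to be 2−, Pt = +2.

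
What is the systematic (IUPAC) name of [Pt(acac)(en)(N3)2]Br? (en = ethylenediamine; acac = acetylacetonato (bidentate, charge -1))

The 1 bromide counter-ion carries a total charge of -1, so each complex ion is 1+.
Ligand charges: 2×azido (-1 each), 1×ethylenediamine (neutral), 1×acetylacetonato (-1 each); total -3. So Pt + (-3) = 1+, giving Pt = +4.
Ligands are named alphabetically: acetylacetonato before azido before ethylenediamine.

(acetylacetonato)diazido(ethylenediamine)platinum(IV) bromide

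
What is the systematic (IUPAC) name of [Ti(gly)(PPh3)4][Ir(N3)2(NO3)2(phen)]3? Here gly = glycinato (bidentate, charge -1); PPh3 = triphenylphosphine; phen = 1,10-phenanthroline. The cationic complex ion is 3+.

(glycinato)tetrakis(triphenylphosphine)titanium(IV) diazidodinitrato(1,10-phenanthroline)iridate(III)

Both ions are complex: the cation is named first with the plain metal name, the anion second with the -ate form; each ion's ligands are alphabetised independently.
The complex cation is given as 3+; its ligand charges sum to -1, so Ti = +4.
With 3 anions per cation, each anion must be 3/3 = 1−.
Anion: ligand charges sum to -4; for the ion to be 1−, Ir = +3.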